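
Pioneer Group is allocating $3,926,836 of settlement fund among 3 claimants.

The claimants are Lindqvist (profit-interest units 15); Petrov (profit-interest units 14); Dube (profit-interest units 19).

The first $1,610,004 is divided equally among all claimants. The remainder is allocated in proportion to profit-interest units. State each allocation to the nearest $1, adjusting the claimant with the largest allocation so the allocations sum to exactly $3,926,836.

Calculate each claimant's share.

Lindqvist: $1,260,678 · Petrov: $1,212,411 · Dube: $1,453,747

First tranche $1,610,004 split equally: $536,668 each.
Remainder $2,316,832 by profit-interest units (total 48): Lindqvist 724,010.00 → $724,010; Petrov 675,742.67 → $675,743; Dube 917,079.33 → $917,079.
Totals: Lindqvist $536,668 + $724,010 = $1,260,678; Petrov $536,668 + $675,743 = $1,212,411; Dube $536,668 + $917,079 = $1,453,747.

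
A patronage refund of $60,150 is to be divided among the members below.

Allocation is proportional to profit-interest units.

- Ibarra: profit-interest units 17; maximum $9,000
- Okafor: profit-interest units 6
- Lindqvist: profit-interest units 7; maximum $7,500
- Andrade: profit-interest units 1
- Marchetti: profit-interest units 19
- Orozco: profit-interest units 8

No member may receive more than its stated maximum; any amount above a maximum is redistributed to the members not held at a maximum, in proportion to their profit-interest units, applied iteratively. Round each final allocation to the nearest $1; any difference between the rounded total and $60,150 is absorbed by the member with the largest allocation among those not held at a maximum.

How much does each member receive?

Combined profit-interest units = 58.
Pro-rata shares before constraints: Ibarra 17,630.17; Okafor 6,222.41; Lindqvist 7,259.48; Andrade 1,037.07; Marchetti 19,704.31; Orozco 8,296.55.
Cap binds for Ibarra ($9,000); balance $51,150 reallocated over remaining profit-interest units 41.
Cap binds for Lindqvist ($7,500); balance $43,650 reallocated over remaining profit-interest units 34.
Remaining shares: Okafor 7,702.94 → $7,703; Andrade 1,283.82 → $1,284; Marchetti 24,392.65 → $24,393; Orozco 10,270.59 → $10,271.
Rounding difference −$1 applied to Marchetti → $24,392.

Ibarra: $9,000 | Okafor: $7,703 | Lindqvist: $7,500 | Andrade: $1,284 | Marchetti: $24,392 | Orozco: $10,271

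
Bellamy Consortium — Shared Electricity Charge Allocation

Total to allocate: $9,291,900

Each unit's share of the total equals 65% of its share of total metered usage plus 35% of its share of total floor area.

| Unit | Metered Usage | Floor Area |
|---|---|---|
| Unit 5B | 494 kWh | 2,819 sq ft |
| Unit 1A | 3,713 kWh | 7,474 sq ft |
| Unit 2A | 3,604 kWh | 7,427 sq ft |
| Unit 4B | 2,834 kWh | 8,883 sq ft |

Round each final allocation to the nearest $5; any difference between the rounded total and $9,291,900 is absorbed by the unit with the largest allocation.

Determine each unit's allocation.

Unit 5B: $624,900; Unit 1A: $3,020,355; Unit 2A: $2,952,765; Unit 4B: $2,693,880

Totals — metered usage 10,645, floor area 26,603.
Combined weights (65% metered usage + 35% floor area): Unit 5B 0.0673; Unit 1A 0.3251; Unit 2A 0.3178; Unit 4B 0.2899.
Pro-rata amounts: Unit 5B 624,901.82; Unit 1A 3,020,355.15; Unit 2A 2,952,765.32; Unit 4B 2,693,877.71.
At nearest $5: Unit 5B $624,900; Unit 1A $3,020,355; Unit 2A $2,952,765; Unit 4B $2,693,880. Sum = $9,291,900.
Rounded total matches; no reconciliation needed.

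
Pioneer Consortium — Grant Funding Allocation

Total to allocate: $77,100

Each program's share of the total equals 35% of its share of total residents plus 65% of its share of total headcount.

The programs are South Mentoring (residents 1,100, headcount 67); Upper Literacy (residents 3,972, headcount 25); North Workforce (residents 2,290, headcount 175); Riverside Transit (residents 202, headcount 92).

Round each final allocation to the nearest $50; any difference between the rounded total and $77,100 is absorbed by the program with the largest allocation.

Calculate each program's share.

South Mentoring: $13,300; Upper Literacy: $17,650; North Workforce: $32,600; Riverside Transit: $13,550

Residents total 7,564; headcount total 359.
Blended shares (35% residents + 65% headcount): South Mentoring 0.1722; Upper Literacy 0.2291; North Workforce 0.4228; Riverside Transit 0.1759.
Pro-rata amounts: South Mentoring 13,277.25; Upper Literacy 17,660.24; North Workforce 32,599.02; Riverside Transit 13,563.49.
Rounded to nearest $50: South Mentoring $13,300; Upper Literacy $17,650; North Workforce $32,600; Riverside Transit $13,550. Sum = $77,100.
Sum already equals the total — no adjustment.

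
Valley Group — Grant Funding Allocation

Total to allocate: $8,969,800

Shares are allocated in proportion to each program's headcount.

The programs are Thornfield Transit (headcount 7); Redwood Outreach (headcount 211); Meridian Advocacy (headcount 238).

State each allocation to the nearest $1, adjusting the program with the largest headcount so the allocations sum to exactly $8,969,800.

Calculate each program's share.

Total headcount = 7 + 211 + 238 = 456.
Pro-rata amounts: Thornfield Transit 137,694.30; Redwood Outreach 4,150,499.56; Meridian Advocacy 4,681,606.14.
Rounded to nearest $1: Thornfield Transit $137,694; Redwood Outreach $4,150,500; Meridian Advocacy $4,681,606. Sum = $8,969,800.
No rounding difference to absorb.

Thornfield Transit: $137,694 | Redwood Outreach: $4,150,500 | Meridian Advocacy: $4,681,606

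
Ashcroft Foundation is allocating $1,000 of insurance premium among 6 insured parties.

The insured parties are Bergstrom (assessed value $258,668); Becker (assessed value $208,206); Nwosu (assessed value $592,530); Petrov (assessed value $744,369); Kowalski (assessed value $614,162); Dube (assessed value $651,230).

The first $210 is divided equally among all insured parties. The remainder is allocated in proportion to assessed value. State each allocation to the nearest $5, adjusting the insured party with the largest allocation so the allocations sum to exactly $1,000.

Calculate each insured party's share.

$210 shared equally gives $35 per insured party.
Remainder $790 by assessed value (total 3,069,165): Bergstrom 66.58 → $65; Becker 53.59 → $55; Nwosu 152.52 → $155; Petrov 191.60 → $190; Kowalski 158.08 → $160; Dube 167.63 → $170.
Rounding difference −$5 on remainder applied to Petrov.
Totals: Bergstrom $35 + $65 = $100; Becker $35 + $55 = $90; Nwosu $35 + $155 = $190; Petrov $35 + $185 = $220; Kowalski $35 + $160 = $195; Dube $35 + $170 = $205.

Bergstrom: $100 | Becker: $90 | Nwosu: $190 | Petrov: $220 | Kowalski: $195 | Dube: $205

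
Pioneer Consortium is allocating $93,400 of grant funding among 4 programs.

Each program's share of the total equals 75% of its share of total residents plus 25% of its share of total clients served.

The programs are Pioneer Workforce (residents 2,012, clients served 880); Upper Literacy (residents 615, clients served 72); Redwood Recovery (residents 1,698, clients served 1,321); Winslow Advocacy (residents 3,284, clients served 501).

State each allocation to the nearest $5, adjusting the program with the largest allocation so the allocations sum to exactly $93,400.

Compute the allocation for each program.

Residents total 7,609; clients served total 2,774.
Blended shares (75% residents + 25% clients served): Pioneer Workforce 0.2776; Upper Literacy 0.0671; Redwood Recovery 0.2864; Winslow Advocacy 0.3688.
Raw shares: Pioneer Workforce 25,930.23; Upper Literacy 6,267.87; Redwood Recovery 26,751.58; Winslow Advocacy 34,450.31.
Rounded to nearest $5: Pioneer Workforce $25,930; Upper Literacy $6,270; Redwood Recovery $26,750; Winslow Advocacy $34,450. Sum = $93,400.
No rounding difference to absorb.

Pioneer Workforce: $25,930; Upper Literacy: $6,270; Redwood Recovery: $26,750; Winslow Advocacy: $34,450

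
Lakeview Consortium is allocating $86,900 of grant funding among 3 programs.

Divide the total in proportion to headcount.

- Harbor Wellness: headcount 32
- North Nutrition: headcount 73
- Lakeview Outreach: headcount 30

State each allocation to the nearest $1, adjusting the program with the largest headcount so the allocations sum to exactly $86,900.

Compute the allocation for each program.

Harbor Wellness: $20,599; North Nutrition: $46,990; Lakeview Outreach: $19,311

Sum of headcount: 32 + 73 + 30 = 135.
Unrounded shares: Harbor Wellness 20,598.52; North Nutrition 46,990.37; Lakeview Outreach 19,311.11.
At nearest $1: Harbor Wellness $20,599; North Nutrition $46,990; Lakeview Outreach $19,311. Sum = $86,900.
No rounding difference to absorb.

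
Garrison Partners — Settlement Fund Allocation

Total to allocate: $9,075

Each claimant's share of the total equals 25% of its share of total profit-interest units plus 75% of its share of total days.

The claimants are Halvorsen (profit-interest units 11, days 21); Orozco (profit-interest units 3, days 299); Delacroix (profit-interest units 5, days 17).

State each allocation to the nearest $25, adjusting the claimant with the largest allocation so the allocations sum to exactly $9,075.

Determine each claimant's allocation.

Totals — profit-interest units 19, days 337.
Combined weights (25% profit-interest units + 75% days): Halvorsen 0.1915; Orozco 0.7049; Delacroix 0.1036.
Unrounded shares: Halvorsen 1,737.62; Orozco 6,397.00; Delacroix 940.38.
Rounded to nearest $25: Halvorsen $1,750; Orozco $6,400; Delacroix $950. Sum = $9,100.
Difference $9,075 − $9,100 = −$25 applied to largest allocation (Orozco): Orozco becomes $6,375.

Halvorsen: $1,750 | Orozco: $6,375 | Delacroix: $950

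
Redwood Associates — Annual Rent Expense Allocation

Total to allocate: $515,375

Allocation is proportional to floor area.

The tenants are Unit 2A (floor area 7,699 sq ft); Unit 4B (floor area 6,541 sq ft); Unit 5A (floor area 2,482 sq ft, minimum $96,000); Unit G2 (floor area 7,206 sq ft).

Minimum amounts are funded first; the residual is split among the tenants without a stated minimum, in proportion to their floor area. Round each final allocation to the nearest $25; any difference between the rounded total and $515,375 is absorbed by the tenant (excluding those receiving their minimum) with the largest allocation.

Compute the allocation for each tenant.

Unit 2A: $150,550 · Unit 4B: $127,900 · Unit 5A: $96,000 · Unit G2: $140,925

Minimums first: Unit 5A $96,000. Residual $419,375.
Residual split over remaining floor area 21,446: Unit 2A 150,553.40 → $150,550; Unit 4B 127,908.79 → $127,900; Unit G2 140,912.82 → $140,925.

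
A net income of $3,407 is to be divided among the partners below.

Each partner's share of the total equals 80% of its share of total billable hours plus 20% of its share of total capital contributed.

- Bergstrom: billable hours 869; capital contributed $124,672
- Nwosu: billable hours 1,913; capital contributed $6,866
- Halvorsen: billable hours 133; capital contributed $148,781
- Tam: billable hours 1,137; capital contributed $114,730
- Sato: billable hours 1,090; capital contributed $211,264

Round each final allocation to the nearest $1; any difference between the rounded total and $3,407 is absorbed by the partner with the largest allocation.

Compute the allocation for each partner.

Bergstrom: $601 · Nwosu: $1,021 · Halvorsen: $238 · Tam: $732 · Sato: $815

Totals — billable hours 5,142, capital contributed 606,313.
Composite weights (80% billable hours + 20% capital contributed): Bergstrom 0.1763; Nwosu 0.2999; Halvorsen 0.0698; Tam 0.2147; Sato 0.2393.
Proportional shares: Bergstrom 600.74; Nwosu 1,021.73; Halvorsen 237.71; Tam 731.62; Sato 815.20.
After rounding ($1): Bergstrom $601; Nwosu $1,022; Halvorsen $238; Tam $732; Sato $815. Sum = $3,408.
Difference $3,407 − $3,408 = −$1 applied to largest allocation (Nwosu): Nwosu becomes $1,021.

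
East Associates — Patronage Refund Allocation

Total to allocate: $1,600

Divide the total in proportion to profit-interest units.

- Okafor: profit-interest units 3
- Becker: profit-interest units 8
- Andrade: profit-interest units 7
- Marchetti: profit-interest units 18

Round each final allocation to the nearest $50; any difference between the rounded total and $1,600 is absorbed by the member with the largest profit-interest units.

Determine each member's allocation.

Profit-interest units total: 3 + 8 + 7 + 18 = 36.
Proportional shares: Okafor 133.33; Becker 355.56; Andrade 311.11; Marchetti 800.00.
At nearest $50: Okafor $150; Becker $350; Andrade $300; Marchetti $800. Sum = $1,600.
Sum already equals the total — no adjustment.

Okafor: $150; Becker: $350; Andrade: $300; Marchetti: $800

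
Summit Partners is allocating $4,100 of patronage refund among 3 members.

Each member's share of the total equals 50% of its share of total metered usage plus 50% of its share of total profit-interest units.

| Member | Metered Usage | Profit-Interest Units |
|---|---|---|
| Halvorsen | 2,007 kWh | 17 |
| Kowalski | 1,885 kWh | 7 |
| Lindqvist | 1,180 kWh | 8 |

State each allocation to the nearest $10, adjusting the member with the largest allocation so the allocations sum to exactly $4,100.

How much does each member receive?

Halvorsen: $1,900 | Kowalski: $1,210 | Lindqvist: $990

Totals — metered usage 5,072, profit-interest units 32.
Blended shares (50% metered usage + 50% profit-interest units): Halvorsen 0.4635; Kowalski 0.2952; Lindqvist 0.2413.
Proportional shares: Halvorsen 1,900.25; Kowalski 1,210.32; Lindqvist 989.43.
Rounded to nearest $10: Halvorsen $1,900; Kowalski $1,210; Lindqvist $990. Sum = $4,100.
No rounding difference to absorb.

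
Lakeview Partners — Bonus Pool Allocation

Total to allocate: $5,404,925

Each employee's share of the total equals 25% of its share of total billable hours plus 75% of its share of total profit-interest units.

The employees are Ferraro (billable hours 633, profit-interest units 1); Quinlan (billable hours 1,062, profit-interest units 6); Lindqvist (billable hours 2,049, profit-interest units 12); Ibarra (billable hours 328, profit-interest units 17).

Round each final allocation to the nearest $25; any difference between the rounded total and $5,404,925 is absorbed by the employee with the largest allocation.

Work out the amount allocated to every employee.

Ferraro: $322,650 · Quinlan: $1,028,025 · Lindqvist: $2,031,175 · Ibarra: $2,023,075

Totals — billable hours 4,072, profit-interest units 36.
Blended shares (25% billable hours + 75% profit-interest units): Ferraro 0.0597; Quinlan 0.1902; Lindqvist 0.3758; Ibarra 0.3743.
Pro-rata amounts: Ferraro 322,654.02; Quinlan 1,028,024.17; Lindqvist 2,031,160.73; Ibarra 2,023,086.08.
At nearest $25: Ferraro $322,650; Quinlan $1,028,025; Lindqvist $2,031,150; Ibarra $2,023,075. Sum = $5,404,900.
Difference $5,404,925 − $5,404,900 = +$25 applied to largest allocation (Lindqvist): Lindqvist becomes $2,031,175.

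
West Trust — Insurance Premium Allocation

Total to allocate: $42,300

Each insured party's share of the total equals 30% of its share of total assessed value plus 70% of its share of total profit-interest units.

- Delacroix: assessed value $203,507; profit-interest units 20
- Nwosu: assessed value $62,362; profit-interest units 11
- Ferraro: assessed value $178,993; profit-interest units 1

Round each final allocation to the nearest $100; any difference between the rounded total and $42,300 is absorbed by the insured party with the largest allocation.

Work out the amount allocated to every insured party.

Assessed value total 444,862; profit-interest units total 32.
Composite weights (30% assessed value + 70% profit-interest units): Delacroix 0.5747; Nwosu 0.2827; Ferraro 0.1426.
Proportional shares: Delacroix 24,311.43; Nwosu 11,957.36; Ferraro 6,031.21.
At nearest $100: Delacroix $24,300; Nwosu $12,000; Ferraro $6,000. Sum = $42,300.
No rounding difference to absorb.

Delacroix: $24,300 · Nwosu: $12,000 · Ferraro: $6,000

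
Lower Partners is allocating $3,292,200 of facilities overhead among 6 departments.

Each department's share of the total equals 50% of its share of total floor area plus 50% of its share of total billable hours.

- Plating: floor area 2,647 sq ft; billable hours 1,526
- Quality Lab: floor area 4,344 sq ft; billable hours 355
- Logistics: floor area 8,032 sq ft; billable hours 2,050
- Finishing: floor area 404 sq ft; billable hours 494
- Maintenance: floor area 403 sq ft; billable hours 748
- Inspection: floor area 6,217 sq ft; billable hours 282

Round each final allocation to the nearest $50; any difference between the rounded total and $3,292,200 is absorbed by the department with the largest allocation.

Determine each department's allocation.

Plating: $658,100 · Quality Lab: $431,450 · Logistics: $1,218,300 · Finishing: $179,250 · Maintenance: $255,800 · Inspection: $549,300

Floor area total 22,047; billable hours total 5,455.
Blended shares (50% floor area + 50% billable hours): Plating 0.1999; Quality Lab 0.1311; Logistics 0.3701; Finishing 0.0544; Maintenance 0.0777; Inspection 0.1668.
Proportional shares: Plating 658,119.08; Quality Lab 431,461.77; Logistics 1,218,302.68; Finishing 179,233.31; Maintenance 255,805.65; Inspection 549,277.51.
At nearest $50: Plating $658,100; Quality Lab $431,450; Logistics $1,218,300; Finishing $179,250; Maintenance $255,800; Inspection $549,300. Sum = $3,292,200.
Rounded total matches; no reconciliation needed.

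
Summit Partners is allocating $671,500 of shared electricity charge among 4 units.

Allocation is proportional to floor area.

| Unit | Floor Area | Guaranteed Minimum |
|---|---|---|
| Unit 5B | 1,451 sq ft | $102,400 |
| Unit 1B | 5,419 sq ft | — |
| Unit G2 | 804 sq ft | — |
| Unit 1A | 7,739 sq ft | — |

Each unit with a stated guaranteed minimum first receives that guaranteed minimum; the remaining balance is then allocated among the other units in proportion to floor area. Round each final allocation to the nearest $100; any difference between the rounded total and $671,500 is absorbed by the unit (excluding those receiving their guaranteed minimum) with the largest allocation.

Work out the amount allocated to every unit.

Guaranteed amounts: Unit 5B $102,400. Remaining pool $569,100.
Remaining pool split over remaining floor area 13,962: Unit 1B 220,881.89 → $220,900; Unit G2 32,771.55 → $32,800; Unit 1A 315,446.56 → $315,400.

Unit 5B: $102,400; Unit 1B: $220,900; Unit G2: $32,800; Unit 1A: $315,400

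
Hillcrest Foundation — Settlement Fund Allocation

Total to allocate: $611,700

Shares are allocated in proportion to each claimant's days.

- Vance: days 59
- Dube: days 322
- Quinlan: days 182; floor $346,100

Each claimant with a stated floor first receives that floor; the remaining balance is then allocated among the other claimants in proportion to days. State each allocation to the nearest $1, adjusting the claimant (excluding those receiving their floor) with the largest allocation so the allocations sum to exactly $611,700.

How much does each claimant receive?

Guaranteed amounts: Quinlan $346,100. Remaining pool $265,600.
Remaining pool split over remaining days 381: Vance 41,129.66 → $41,130; Dube 224,470.34 → $224,470.

Vance: $41,130; Dube: $224,470; Quinlan: $346,100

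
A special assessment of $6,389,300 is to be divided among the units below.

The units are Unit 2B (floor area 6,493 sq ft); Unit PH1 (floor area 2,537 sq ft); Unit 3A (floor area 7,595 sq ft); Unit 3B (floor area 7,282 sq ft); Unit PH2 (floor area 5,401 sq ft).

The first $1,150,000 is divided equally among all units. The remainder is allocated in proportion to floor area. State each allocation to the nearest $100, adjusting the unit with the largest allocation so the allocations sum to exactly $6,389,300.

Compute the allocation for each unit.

Unit 2B: $1,390,700 · Unit PH1: $683,500 · Unit 3A: $1,587,800 · Unit 3B: $1,531,800 · Unit PH2: $1,195,500

$1,150,000 shared equally gives $230,000 per unit.
Remainder $5,239,300 by floor area (total 29,308): Unit 2B 1,160,733.41 → $1,160,700; Unit PH1 453,531.60 → $453,500; Unit 3A 1,357,734.53 → $1,357,700; Unit 3B 1,301,780.49 → $1,301,800; Unit PH2 965,519.97 → $965,500.
Rounding difference +$100 on remainder applied to Unit 3A.
Totals: Unit 2B $230,000 + $1,160,700 = $1,390,700; Unit PH1 $230,000 + $453,500 = $683,500; Unit 3A $230,000 + $1,357,800 = $1,587,800; Unit 3B $230,000 + $1,301,800 = $1,531,800; Unit PH2 $230,000 + $965,500 = $1,195,500.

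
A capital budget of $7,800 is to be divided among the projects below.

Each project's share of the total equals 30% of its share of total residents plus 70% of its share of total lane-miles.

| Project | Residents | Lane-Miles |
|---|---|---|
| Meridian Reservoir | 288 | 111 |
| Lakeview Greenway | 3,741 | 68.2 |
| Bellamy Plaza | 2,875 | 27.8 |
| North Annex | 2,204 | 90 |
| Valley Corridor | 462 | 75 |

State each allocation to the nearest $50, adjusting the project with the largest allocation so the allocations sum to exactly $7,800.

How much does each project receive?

Meridian Reservoir: $1,700; Lakeview Greenway: $1,950; Bellamy Plaza: $1,100; North Annex: $1,850; Valley Corridor: $1,200

Residents total 9,570; lane-miles total 372.
Composite weights (30% residents + 70% lane-miles): Meridian Reservoir 0.2179; Lakeview Greenway 0.2456; Bellamy Plaza 0.1424; North Annex 0.2384; Valley Corridor 0.1556.
Unrounded shares: Meridian Reservoir 1,699.61; Lakeview Greenway 1,915.73; Bellamy Plaza 1,111.01; North Annex 1,859.88; Valley Corridor 1,213.77.
At nearest $50: Meridian Reservoir $1,700; Lakeview Greenway $1,900; Bellamy Plaza $1,100; North Annex $1,850; Valley Corridor $1,200. Sum = $7,750.
Difference $7,800 − $7,750 = +$50 applied to largest allocation (Lakeview Greenway): Lakeview Greenway becomes $1,950.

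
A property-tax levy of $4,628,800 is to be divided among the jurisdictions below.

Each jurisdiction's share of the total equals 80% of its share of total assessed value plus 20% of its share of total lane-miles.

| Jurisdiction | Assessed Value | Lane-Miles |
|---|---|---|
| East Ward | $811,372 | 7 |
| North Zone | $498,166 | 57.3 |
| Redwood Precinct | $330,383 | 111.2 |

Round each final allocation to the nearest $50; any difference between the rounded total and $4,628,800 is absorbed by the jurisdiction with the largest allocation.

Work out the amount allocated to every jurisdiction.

Assessed value total 1,639,921; lane-miles total 175.5.
Blended shares (80% assessed value + 20% lane-miles): East Ward 0.4038; North Zone 0.3083; Redwood Precinct 0.2879.
Unrounded shares: East Ward 1,869,051.55; North Zone 1,427,145.40; Redwood Precinct 1,332,603.05.
At nearest $50: East Ward $1,869,050; North Zone $1,427,150; Redwood Precinct $1,332,600. Sum = $4,628,800.
Rounded total matches; no reconciliation needed.

East Ward: $1,869,050 | North Zone: $1,427,150 | Redwood Precinct: $1,332,600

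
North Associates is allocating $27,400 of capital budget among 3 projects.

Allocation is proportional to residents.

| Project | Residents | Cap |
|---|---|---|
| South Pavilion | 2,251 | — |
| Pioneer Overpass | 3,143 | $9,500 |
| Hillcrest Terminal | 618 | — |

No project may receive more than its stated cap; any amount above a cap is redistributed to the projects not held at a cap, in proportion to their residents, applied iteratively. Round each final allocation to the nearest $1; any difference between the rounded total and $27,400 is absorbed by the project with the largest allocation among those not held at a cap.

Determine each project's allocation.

South Pavilion: $14,044 | Pioneer Overpass: $9,500 | Hillcrest Terminal: $3,856

Combined residents = 6,012.
Pro-rata shares before constraints: South Pavilion 10,259.05; Pioneer Overpass 14,324.38; Hillcrest Terminal 2,816.57.
Held at cap: Pioneer Overpass ($9,500); residual $17,900 reallocated over remaining residents 2,869.
Shares after redistribution: South Pavilion 14,044.23 → $14,044; Hillcrest Terminal 3,855.77 → $3,856.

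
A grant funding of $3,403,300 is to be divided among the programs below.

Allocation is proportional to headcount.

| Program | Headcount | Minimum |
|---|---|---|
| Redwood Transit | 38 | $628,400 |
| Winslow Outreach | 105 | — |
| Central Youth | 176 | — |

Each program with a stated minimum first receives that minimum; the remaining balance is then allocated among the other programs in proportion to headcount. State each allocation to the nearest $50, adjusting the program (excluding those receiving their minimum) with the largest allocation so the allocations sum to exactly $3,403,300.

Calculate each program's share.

Fund the minimums — Redwood Transit $628,400. Balance $2,774,900.
Balance split over remaining headcount 281: Winslow Outreach 1,036,884.34 → $1,036,900; Central Youth 1,738,015.66 → $1,738,000.

Redwood Transit: $628,400; Winslow Outreach: $1,036,900; Central Youth: $1,738,000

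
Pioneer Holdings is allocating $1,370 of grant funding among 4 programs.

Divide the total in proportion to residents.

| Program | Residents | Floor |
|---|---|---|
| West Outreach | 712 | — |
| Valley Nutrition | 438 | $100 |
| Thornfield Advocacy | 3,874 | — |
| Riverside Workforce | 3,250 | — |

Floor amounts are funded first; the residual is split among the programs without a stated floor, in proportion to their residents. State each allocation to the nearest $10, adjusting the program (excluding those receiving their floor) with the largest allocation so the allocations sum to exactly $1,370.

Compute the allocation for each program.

Fund the minimums — Valley Nutrition $100. Residual $1,270.
Residual split over remaining residents 7,836: West Outreach 115.40 → $120; Thornfield Advocacy 627.87 → $630; Riverside Workforce 526.74 → $530.
Rounding difference −$10 applied to Thornfield Advocacy → $620.

West Outreach: $120; Valley Nutrition: $100; Thornfield Advocacy: $620; Riverside Workforce: $530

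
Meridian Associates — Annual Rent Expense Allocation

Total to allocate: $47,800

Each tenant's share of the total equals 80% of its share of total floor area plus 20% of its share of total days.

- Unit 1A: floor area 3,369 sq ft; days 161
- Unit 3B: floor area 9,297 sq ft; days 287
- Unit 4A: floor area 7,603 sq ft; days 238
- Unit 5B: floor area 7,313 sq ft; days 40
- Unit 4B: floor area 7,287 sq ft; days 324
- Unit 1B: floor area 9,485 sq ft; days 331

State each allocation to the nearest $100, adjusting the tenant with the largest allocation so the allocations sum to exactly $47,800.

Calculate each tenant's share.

Unit 1A: $4,000 · Unit 3B: $10,000 · Unit 4A: $8,200 · Unit 5B: $6,600 · Unit 4B: $8,500 · Unit 1B: $10,500

Totals — floor area 44,354, days 1,381.
Combined weights (80% floor area + 20% days): Unit 1A 0.0841; Unit 3B 0.2093; Unit 4A 0.1716; Unit 5B 0.1377; Unit 4B 0.1784; Unit 1B 0.2190.
Raw shares: Unit 1A 4,019.12; Unit 3B 10,002.21; Unit 4A 8,202.52; Unit 5B 6,581.84; Unit 4B 8,525.42; Unit 1B 10,468.89.
Rounded to nearest $100: Unit 1A $4,000; Unit 3B $10,000; Unit 4A $8,200; Unit 5B $6,600; Unit 4B $8,500; Unit 1B $10,500. Sum = $47,800.
No rounding difference to absorb.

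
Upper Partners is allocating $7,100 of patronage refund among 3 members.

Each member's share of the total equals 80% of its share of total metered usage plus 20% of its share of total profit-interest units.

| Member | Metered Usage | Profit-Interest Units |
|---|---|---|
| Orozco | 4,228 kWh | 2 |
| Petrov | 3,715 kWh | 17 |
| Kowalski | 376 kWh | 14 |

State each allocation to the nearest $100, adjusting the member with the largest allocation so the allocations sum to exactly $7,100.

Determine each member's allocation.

Orozco: $3,000 · Petrov: $3,200 · Kowalski: $900

Totals — metered usage 8,319, profit-interest units 33.
Composite weights (80% metered usage + 20% profit-interest units): Orozco 0.4187; Petrov 0.4603; Kowalski 0.1210.
Proportional shares: Orozco 2,972.83; Petrov 3,268.02; Kowalski 859.15.
After rounding ($100): Orozco $3,000; Petrov $3,300; Kowalski $900. Sum = $7,200.
Difference $7,100 − $7,200 = −$100 applied to largest allocation (Petrov): Petrov becomes $3,200.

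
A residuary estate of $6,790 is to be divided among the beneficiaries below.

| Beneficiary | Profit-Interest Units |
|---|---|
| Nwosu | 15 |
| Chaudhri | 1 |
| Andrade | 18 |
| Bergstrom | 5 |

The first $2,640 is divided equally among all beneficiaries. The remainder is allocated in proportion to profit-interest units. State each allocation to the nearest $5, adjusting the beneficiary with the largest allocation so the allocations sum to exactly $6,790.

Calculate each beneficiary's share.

$2,640 shared equally gives $660 per beneficiary.
Remainder $4,150 by profit-interest units (total 39): Nwosu 1,596.15 → $1,595; Chaudhri 106.41 → $105; Andrade 1,915.38 → $1,915; Bergstrom 532.05 → $530.
Rounding difference +$5 on remainder applied to Andrade.
Totals: Nwosu $660 + $1,595 = $2,255; Chaudhri $660 + $105 = $765; Andrade $660 + $1,920 = $2,580; Bergstrom $660 + $530 = $1,190.

Nwosu: $2,255; Chaudhri: $765; Andrade: $2,580; Bergstrom: $1,190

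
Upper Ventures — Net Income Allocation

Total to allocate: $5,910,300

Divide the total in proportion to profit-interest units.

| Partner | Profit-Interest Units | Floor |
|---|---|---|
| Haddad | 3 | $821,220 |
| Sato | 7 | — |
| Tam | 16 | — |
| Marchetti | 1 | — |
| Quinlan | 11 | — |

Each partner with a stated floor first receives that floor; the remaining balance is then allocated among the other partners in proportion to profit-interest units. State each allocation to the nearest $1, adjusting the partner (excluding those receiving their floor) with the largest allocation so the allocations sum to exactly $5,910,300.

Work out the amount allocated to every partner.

Haddad: $821,220 | Sato: $1,017,816 | Tam: $2,326,437 | Marchetti: $145,402 | Quinlan: $1,599,425

Fund the minimums — Haddad $821,220. Residual $5,089,080.
Residual split over remaining profit-interest units 35: Sato 1,017,816.00 → $1,017,816; Tam 2,326,436.57 → $2,326,437; Marchetti 145,402.29 → $145,402; Quinlan 1,599,425.14 → $1,599,425.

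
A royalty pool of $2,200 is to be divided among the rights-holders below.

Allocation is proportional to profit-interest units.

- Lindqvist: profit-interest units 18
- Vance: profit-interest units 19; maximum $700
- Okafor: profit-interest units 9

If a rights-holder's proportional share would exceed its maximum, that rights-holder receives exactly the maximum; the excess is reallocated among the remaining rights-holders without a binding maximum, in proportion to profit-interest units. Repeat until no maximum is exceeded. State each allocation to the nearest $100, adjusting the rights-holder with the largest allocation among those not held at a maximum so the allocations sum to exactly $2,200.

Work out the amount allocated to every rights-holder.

Combined profit-interest units = 46.
Proportional shares (ignoring caps): Lindqvist 860.87; Vance 908.70; Okafor 430.43.
Held at cap: Vance ($700); balance $1,500 reallocated over remaining profit-interest units 27.
Redistributed shares: Lindqvist 1,000.00 → $1,000; Okafor 500.00 → $500.

Lindqvist: $1,000; Vance: $700; Okafor: $500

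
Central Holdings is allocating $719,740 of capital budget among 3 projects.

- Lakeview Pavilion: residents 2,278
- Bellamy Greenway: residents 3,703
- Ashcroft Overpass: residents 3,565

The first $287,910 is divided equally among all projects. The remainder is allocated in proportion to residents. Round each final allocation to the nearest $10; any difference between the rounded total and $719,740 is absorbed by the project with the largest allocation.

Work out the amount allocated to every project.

First tranche $287,910 split equally: $95,970 each.
Remainder $431,830 by residents (total 9,546): Lakeview Pavilion 103,049.31 → $103,050; Bellamy Greenway 167,511.68 → $167,510; Ashcroft Overpass 161,269.01 → $161,270.
Totals: Lakeview Pavilion $95,970 + $103,050 = $199,020; Bellamy Greenway $95,970 + $167,510 = $263,480; Ashcroft Overpass $95,970 + $161,270 = $257,240.

Lakeview Pavilion: $199,020 | Bellamy Greenway: $263,480 | Ashcroft Overpass: $257,240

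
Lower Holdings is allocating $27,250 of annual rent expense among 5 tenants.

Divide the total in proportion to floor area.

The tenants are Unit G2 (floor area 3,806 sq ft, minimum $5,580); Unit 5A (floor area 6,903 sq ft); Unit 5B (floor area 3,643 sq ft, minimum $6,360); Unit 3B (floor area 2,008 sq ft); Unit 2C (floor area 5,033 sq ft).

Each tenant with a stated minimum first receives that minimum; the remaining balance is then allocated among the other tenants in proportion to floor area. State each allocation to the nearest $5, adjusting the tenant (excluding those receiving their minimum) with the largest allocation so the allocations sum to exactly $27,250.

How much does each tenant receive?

Fund the minimums — Unit G2 $5,580; Unit 5B $6,360. Balance $15,310.
Balance split over remaining floor area 13,944: Unit 5A 7,579.24 → $7,580; Unit 3B 2,204.71 → $2,205; Unit 2C 5,526.05 → $5,525.

Unit G2: $5,580 · Unit 5A: $7,580 · Unit 5B: $6,360 · Unit 3B: $2,205 · Unit 2C: $5,525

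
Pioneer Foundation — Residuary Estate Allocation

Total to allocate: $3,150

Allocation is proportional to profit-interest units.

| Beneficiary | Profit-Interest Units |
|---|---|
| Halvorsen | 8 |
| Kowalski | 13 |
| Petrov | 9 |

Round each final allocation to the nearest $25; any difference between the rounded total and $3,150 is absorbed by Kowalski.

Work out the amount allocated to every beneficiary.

Halvorsen: $850 · Kowalski: $1,350 · Petrov: $950

Combined profit-interest units = 30.
Pro-rata amounts: Halvorsen 8/30 × $3,150 = 840.00; Kowalski 13/30 × $3,150 = 1,365.00; Petrov 9/30 × $3,150 = 945.00.
Rounded to nearest $25: Halvorsen $850; Kowalski $1,375; Petrov $950. Sum = $3,175.
Difference $3,150 − $3,175 = −$25 applied to Kowalski: Kowalski becomes $1,350.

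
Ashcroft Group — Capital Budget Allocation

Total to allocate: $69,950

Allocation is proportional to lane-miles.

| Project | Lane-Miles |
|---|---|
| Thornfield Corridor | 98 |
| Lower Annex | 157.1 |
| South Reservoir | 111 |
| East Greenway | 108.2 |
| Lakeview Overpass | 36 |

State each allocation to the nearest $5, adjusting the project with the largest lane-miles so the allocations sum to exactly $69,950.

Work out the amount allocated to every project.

Thornfield Corridor: $13,435 · Lower Annex: $21,535 · South Reservoir: $15,215 · East Greenway: $14,830 · Lakeview Overpass: $4,935

Total lane-miles = 98 + 157.1 + 111 + 108.2 + 36 = 510.3.
Raw shares: Thornfield Corridor 13,433.47; Lower Annex 21,534.68; South Reservoir 15,215.46; East Greenway 14,831.65; Lakeview Overpass 4,934.74.
Rounded to nearest $5: Thornfield Corridor $13,435; Lower Annex $21,535; South Reservoir $15,215; East Greenway $14,830; Lakeview Overpass $4,935. Sum = $69,950.
No rounding difference to absorb.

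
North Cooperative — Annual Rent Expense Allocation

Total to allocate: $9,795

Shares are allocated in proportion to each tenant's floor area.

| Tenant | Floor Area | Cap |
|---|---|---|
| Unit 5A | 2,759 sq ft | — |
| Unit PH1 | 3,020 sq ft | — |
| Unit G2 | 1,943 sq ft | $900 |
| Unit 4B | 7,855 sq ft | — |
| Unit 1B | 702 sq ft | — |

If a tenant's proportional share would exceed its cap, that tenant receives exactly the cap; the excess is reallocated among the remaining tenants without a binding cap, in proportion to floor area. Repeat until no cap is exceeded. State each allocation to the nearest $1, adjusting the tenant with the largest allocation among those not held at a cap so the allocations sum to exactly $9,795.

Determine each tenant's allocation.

Unit 5A: $1,712 | Unit PH1: $1,874 | Unit G2: $900 | Unit 4B: $4,873 | Unit 1B: $436

Sum of floor area: 16,279.
Unconstrained shares: Unit 5A 1,660.08; Unit PH1 1,817.12; Unit G2 1,169.09; Unit 4B 4,726.32; Unit 1B 422.39.
Capped: Unit G2 ($900); residual $8,895 reallocated over remaining floor area 14,336.
Shares after redistribution: Unit 5A 1,711.87 → $1,712; Unit PH1 1,873.81 → $1,874; Unit 4B 4,873.76 → $4,874; Unit 1B 435.57 → $436.
Rounding difference −$1 applied to Unit 4B → $4,873.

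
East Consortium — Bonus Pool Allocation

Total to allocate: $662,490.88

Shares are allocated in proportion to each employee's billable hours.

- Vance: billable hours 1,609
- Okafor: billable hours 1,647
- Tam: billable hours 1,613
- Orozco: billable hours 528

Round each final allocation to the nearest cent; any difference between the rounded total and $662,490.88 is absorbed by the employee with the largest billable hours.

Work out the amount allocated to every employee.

Billable hours total: 1,609 + 1,647 + 1,613 + 528 = 5,397.
Pro-rata amounts: Vance 197,507.4719; Okafor 202,172.0362; Tam 197,998.4787; Orozco 64,812.8932.
Rounded to nearest cent: Vance $197,507.47; Okafor $202,172.04; Tam $197,998.48; Orozco $64,812.89. Sum = $662,490.88.
Rounded total matches; no reconciliation needed.

Vance: $197,507.47; Okafor: $202,172.04; Tam: $197,998.48; Orozco: $64,812.89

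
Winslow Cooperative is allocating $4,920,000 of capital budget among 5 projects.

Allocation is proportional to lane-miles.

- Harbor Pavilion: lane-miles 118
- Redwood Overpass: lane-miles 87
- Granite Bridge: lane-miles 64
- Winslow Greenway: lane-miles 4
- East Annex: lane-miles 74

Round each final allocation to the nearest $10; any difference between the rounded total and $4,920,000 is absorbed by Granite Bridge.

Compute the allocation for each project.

Harbor Pavilion: $1,673,080 · Redwood Overpass: $1,233,540 · Granite Bridge: $907,450 · Winslow Greenway: $56,710 · East Annex: $1,049,220

Lane-miles total: 347.
Unrounded shares: Harbor Pavilion 118/347 × $4,920,000 = 1,673,083.57; Redwood Overpass 87/347 × $4,920,000 = 1,233,544.67; Granite Bridge 64/347 × $4,920,000 = 907,435.16; Winslow Greenway 4/347 × $4,920,000 = 56,714.70; East Annex 74/347 × $4,920,000 = 1,049,221.90.
At nearest $10: Harbor Pavilion $1,673,080; Redwood Overpass $1,233,540; Granite Bridge $907,440; Winslow Greenway $56,710; East Annex $1,049,220. Sum = $4,919,990.
Difference $4,920,000 − $4,919,990 = +$10 applied to Granite Bridge: Granite Bridge becomes $907,450.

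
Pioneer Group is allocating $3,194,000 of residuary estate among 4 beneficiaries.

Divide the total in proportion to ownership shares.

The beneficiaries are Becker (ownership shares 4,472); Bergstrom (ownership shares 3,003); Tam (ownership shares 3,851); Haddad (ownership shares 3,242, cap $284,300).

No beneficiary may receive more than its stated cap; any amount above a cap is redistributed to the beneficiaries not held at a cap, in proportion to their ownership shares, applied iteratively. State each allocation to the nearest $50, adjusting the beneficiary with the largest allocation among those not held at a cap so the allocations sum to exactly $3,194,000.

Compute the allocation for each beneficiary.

Becker: $1,148,850 · Bergstrom: $771,500 · Tam: $989,350 · Haddad: $284,300

Sum of ownership shares: 14,568.
Pro-rata shares before constraints: Becker 980,475.56; Bergstrom 658,400.74; Tam 844,322.76; Haddad 710,800.93.
Capped: Haddad ($284,300); balance $2,909,700 reallocated over remaining ownership shares 11,326.
Redistributed shares: Becker 1,148,876.78 → $1,148,900; Bergstrom 771,484.12 → $771,500; Tam 989,339.10 → $989,350.
Rounding difference −$50 applied to Becker → $1,148,850.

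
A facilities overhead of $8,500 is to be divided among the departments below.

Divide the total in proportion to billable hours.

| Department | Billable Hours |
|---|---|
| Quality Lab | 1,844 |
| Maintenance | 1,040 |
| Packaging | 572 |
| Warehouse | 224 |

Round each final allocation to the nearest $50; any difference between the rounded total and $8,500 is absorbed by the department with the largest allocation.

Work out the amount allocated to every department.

Quality Lab: $4,300; Maintenance: $2,400; Packaging: $1,300; Warehouse: $500

Total billable hours = 3,680.
Unrounded shares: Quality Lab 1,844/3,680 × $8,500 = 4,259.24; Maintenance 1,040/3,680 × $8,500 = 2,402.17; Packaging 572/3,680 × $8,500 = 1,321.20; Warehouse 224/3,680 × $8,500 = 517.39.
Rounded to nearest $50: Quality Lab $4,250; Maintenance $2,400; Packaging $1,300; Warehouse $500. Sum = $8,450.
Difference $8,500 − $8,450 = +$50 applied to largest allocation (Quality Lab): Quality Lab becomes $4,300.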